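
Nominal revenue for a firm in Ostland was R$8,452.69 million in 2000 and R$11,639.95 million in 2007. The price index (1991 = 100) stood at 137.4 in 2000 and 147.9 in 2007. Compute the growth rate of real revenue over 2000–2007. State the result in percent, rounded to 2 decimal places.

Real revenue 2000 = 8452.69 / 1.374 = 6151.89.
Real revenue 2007 = 11639.95 / 1.479 = 7870.15.
Real growth = 7870.15 / 6151.89 − 1 = 0.2793.

27.93%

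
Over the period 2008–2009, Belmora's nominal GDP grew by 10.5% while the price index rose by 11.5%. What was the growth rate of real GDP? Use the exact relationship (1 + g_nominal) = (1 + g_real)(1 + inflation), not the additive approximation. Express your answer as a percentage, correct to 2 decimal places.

-0.90%

(1 + g_nom) = (1 + g_real)(1 + π), so g_real = 1.1050 / 1.1150 − 1 = -0.00897.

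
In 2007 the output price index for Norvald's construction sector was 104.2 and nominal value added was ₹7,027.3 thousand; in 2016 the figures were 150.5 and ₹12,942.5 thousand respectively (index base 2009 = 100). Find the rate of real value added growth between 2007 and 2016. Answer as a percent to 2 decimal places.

Real value added 2007 = 7027.3 / 1.042 = 6744.05.
Real value added 2016 = 12942.5 / 1.505 = 8599.67.
Real growth = 8599.67 / 6744.05 − 1 = 0.2751.

27.51%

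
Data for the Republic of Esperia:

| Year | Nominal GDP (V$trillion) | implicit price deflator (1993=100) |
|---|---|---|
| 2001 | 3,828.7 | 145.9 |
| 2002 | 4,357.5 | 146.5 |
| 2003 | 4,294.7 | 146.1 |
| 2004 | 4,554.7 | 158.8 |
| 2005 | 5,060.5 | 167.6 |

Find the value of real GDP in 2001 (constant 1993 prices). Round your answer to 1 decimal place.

V$2,624.2 trillion

Real GDP 2001 = 3828.7 / 1.459 = 2624.19.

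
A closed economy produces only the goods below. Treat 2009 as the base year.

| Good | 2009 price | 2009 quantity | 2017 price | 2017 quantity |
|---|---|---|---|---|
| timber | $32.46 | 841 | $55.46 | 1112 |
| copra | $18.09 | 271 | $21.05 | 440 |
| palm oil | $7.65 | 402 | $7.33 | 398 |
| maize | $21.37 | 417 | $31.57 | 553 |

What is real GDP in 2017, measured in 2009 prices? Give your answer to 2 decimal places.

$58917.43

Real GDP 2017 = Σ (p_2009 × q_2017) = 32.46·1112 + 18.09·440 + 7.65·398 + 21.37·553 = 58917.43.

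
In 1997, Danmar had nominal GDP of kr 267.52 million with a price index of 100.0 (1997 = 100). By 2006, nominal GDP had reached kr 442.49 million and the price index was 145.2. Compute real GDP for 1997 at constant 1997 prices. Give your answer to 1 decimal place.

Real GDP = Nominal / (price index/100) = 267.52 / 1.000 = 267.52.

kr 267.5 million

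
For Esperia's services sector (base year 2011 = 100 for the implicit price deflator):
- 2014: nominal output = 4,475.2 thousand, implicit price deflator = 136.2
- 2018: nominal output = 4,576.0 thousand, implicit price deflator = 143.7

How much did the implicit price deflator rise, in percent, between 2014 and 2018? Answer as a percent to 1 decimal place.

5.5%

Price-level change = 143.7 / 136.2 − 1 = 0.0551.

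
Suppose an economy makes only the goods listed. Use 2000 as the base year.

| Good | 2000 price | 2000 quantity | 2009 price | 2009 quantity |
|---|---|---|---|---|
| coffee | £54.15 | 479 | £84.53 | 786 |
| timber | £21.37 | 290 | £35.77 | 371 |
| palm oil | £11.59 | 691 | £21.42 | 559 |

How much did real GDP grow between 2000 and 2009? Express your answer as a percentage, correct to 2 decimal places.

Real GDP 2000 = Nominal GDP 2000 = 54.15·479 + 21.37·290 + 11.59·691 = 40143.84.
Real GDP 2009 (at 2000 prices) = 54.15·786 + 21.37·371 + 11.59·559 = 56968.98.
Real growth = 56968.98/40143.84 − 1 = 0.4191.

41.91%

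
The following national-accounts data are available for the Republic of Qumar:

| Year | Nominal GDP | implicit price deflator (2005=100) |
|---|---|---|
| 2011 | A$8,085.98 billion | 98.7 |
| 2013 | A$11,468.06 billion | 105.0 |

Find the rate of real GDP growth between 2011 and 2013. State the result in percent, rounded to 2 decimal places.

Deflate each year: 2011 → 8085.98/0.987 = 8192.48; 2013 → 11468.06/1.050 = 10921.96.
So real GDP changed by 10921.96/8192.48 − 1 = 0.3332, i.e. 33.32%.

33.32%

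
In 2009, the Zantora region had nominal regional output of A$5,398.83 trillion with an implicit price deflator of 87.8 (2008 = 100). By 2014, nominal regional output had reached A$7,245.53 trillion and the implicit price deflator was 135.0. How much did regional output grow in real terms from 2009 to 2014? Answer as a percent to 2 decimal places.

-12.72%

Real regional output 2009 = 5398.83 / 0.878 = 6149.01.
Real regional output 2014 = 7245.53 / 1.350 = 5367.06.
Real growth = 5367.06 / 6149.01 − 1 = -0.1272.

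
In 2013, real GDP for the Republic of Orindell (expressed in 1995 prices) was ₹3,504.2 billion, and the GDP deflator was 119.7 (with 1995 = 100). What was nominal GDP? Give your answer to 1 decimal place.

₹4,194.5 billion

Nominal GDP = Real × (GDP deflator/100) = 3504.2 × 1.197 = 4194.53.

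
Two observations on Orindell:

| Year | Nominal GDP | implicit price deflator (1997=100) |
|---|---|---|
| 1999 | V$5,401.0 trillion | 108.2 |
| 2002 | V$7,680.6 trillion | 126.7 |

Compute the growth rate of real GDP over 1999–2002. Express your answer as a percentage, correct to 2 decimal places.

Real GDP 1999 = 5401.0 / 1.082 = 4991.68.
Real GDP 2002 = 7680.6 / 1.267 = 6062.04.
Real growth = 6062.04 / 4991.68 − 1 = 0.2144.

21.44%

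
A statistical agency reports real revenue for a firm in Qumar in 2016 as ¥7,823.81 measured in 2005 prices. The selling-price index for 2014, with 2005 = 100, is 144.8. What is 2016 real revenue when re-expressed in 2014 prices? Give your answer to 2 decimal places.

¥11,328.88

Real revenue in 2014 prices = Real revenue in 2005 prices × (P_2014/P_2005) = 7823.81 × 1.448 = 11328.88.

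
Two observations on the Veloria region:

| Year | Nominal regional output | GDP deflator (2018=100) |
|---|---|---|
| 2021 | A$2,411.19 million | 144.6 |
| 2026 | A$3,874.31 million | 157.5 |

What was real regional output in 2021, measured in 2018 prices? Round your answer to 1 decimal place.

Real regional output = Nominal / (GDP deflator/100) = 2411.19 / 1.446 = 1667.49.

A$1,667.5 million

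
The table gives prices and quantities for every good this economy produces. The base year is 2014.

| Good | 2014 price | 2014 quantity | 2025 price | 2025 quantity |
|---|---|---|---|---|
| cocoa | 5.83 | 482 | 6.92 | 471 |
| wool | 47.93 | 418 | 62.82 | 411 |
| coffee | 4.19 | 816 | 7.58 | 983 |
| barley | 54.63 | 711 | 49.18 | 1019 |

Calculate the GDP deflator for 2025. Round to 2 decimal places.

105.37

Nominal GDP 2025 = 6.92·471 + 62.82·411 + 7.58·983 + 49.18·1019 = 86643.90.
Real GDP 2025 (at 2014 prices) = 5.83·471 + 47.93·411 + 4.19·983 + 54.63·1019 = 82231.90.
Deflator = Nominal/Real × 100 = 86643.90/82231.90 × 100 = 105.365.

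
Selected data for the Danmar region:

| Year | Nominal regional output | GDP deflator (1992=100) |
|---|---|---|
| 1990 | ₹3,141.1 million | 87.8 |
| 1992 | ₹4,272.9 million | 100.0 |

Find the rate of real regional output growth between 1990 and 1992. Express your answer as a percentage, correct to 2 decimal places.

19.44%

Real regional output 1990 = 3141.1 / 0.878 = 3577.56.
Real regional output 1992 = 4272.9 / 1.000 = 4272.90.
Real growth = 4272.90 / 3577.56 − 1 = 0.1944.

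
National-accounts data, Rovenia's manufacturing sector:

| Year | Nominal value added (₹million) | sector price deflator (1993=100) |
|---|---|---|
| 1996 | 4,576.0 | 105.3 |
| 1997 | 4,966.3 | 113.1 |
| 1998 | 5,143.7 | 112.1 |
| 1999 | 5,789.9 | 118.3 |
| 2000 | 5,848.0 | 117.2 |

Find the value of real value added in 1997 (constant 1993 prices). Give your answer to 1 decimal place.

Real value added 1997 = 4966.3 / 1.131 = 4391.07.

₹4,391.1 million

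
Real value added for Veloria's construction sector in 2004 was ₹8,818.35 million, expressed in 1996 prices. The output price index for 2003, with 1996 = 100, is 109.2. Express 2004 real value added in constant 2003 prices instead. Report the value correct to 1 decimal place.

Real value added in 2003 prices = Real value added in 1996 prices × (P_2003/P_1996) = 8818.35 × 1.092 = 9629.64.

₹9,629.6 million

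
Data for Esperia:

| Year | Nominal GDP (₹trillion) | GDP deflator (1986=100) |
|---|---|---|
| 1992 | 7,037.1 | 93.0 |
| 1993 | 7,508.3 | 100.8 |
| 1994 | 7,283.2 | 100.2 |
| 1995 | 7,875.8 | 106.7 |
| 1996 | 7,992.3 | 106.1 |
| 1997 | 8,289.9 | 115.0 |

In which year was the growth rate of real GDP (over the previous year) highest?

1996

1993: real = 7508.3/1.008 = 7448.71; growth vs 1992 (7566.77) = -1.56%.
1994: real = 7283.2/1.002 = 7268.66; growth vs 1993 (7448.71) = -2.42%.
1995: real = 7875.8/1.067 = 7381.26; growth vs 1994 (7268.66) = 1.55%.
1996: real = 7992.3/1.061 = 7532.80; growth vs 1995 (7381.26) = 2.05%.
1997: real = 8289.9/1.150 = 7208.61; growth vs 1996 (7532.80) = -4.30%.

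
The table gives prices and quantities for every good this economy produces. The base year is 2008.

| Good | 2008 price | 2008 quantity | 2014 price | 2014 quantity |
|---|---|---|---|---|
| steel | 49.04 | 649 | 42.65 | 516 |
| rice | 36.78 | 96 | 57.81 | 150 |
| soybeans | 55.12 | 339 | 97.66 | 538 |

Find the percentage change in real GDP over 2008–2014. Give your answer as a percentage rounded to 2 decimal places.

11.90%

Real GDP 2008 = Nominal GDP 2008 = 49.04·649 + 36.78·96 + 55.12·339 = 54043.52.
Real GDP 2014 (at 2008 prices) = 49.04·516 + 36.78·150 + 55.12·538 = 60476.20.
Real growth = 60476.20/54043.52 − 1 = 0.1190.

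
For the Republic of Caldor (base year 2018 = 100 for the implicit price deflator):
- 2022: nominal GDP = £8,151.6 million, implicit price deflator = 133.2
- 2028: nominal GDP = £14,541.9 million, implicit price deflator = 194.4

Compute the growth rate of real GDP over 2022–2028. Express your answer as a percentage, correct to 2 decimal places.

22.23%

Deflate each year: 2022 → 8151.6/1.332 = 6119.82; 2028 → 14541.9/1.944 = 7480.40.
So real GDP changed by 7480.40/6119.82 − 1 = 0.2223, i.e. 22.23%.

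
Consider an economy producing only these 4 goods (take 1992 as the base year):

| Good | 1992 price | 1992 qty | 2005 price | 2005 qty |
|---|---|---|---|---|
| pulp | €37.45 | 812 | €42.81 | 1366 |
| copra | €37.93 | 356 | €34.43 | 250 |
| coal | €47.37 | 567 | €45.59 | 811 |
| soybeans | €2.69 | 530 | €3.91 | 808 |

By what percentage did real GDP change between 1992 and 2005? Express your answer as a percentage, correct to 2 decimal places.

Real GDP 1992 = Nominal GDP 1992 = 37.45·812 + 37.93·356 + 47.37·567 + 2.69·530 = 72196.97.
Real GDP 2005 (at 1992 prices) = 37.45·1366 + 37.93·250 + 47.37·811 + 2.69·808 = 101229.79.
Real growth = 101229.79/72196.97 − 1 = 0.4021.

40.21%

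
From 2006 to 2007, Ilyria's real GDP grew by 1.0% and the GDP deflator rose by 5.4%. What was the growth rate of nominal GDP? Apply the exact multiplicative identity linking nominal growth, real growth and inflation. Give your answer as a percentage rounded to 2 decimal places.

(1 + g_nom) = (1 + g_real)(1 + π) = 1.0100 × 1.0540 = 1.06454.

6.45%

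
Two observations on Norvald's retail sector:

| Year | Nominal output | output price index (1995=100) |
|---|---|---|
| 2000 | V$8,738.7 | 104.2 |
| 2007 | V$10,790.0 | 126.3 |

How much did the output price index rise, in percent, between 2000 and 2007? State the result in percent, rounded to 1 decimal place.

Price-level change = 126.3 / 104.2 − 1 = 0.2121.

21.2%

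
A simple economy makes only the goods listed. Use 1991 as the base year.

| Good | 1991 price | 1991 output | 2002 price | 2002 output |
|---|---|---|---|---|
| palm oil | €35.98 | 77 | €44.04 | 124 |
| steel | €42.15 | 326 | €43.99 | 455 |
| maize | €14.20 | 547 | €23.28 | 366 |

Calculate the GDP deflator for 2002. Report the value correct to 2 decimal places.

117.89

Nominal GDP 2002 = 44.04·124 + 43.99·455 + 23.28·366 = 33996.89.
Real GDP 2002 (at 1991 prices) = 35.98·124 + 42.15·455 + 14.20·366 = 28836.97.
Deflator = Nominal/Real × 100 = 33996.89/28836.97 × 100 = 117.893.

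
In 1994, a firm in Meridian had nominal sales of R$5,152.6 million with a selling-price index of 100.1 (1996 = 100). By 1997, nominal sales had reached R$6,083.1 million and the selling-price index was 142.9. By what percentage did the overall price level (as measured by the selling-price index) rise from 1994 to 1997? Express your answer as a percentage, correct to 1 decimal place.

42.8%

Price-level change = 142.9 / 100.1 − 1 = 0.4276.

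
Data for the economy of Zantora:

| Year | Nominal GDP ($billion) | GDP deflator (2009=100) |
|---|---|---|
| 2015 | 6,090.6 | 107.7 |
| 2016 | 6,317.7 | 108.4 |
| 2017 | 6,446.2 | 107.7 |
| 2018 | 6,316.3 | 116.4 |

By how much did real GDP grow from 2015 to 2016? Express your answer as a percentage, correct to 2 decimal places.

Real GDP 2015 = 6090.6/1.077 = 5655.15.
Real GDP 2016 = 6317.7/1.084 = 5828.14.
Change = 5828.14/5655.15 − 1 = 0.0306.

3.06%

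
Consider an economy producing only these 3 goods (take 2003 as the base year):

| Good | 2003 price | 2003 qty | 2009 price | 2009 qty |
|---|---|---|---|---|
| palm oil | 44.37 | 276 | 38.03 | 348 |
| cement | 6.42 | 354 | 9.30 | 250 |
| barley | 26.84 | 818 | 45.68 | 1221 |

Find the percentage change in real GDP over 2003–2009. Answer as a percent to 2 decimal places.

Real GDP 2003 = Nominal GDP 2003 = 44.37·276 + 6.42·354 + 26.84·818 = 36473.92.
Real GDP 2009 (at 2003 prices) = 44.37·348 + 6.42·250 + 26.84·1221 = 49817.40.
Real growth = 49817.40/36473.92 − 1 = 0.3658.

36.58%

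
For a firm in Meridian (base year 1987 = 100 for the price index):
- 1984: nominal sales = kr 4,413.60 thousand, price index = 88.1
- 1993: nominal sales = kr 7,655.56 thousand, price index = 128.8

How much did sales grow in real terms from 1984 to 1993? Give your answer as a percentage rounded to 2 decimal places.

18.64%

Deflate each year: 1984 → 4413.60/0.881 = 5009.76; 1993 → 7655.56/1.288 = 5943.76.
So real sales changed by 5943.76/5009.76 − 1 = 0.1864, i.e. 18.64%.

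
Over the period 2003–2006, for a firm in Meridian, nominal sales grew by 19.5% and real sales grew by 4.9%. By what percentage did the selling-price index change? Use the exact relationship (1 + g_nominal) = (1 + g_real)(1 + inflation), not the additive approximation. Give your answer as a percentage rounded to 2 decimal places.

13.92%

(1 + g_nom) = (1 + g_real)(1 + π), so π = 1.1950 / 1.0490 − 1 = 0.13918.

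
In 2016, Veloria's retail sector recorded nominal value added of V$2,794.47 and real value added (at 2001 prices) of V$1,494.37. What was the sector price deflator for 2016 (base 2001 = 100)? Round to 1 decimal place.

sector price deflator = (Nominal / Real) × 100 = 2794.47 / 1494.37 × 100 = 187.00.

187.0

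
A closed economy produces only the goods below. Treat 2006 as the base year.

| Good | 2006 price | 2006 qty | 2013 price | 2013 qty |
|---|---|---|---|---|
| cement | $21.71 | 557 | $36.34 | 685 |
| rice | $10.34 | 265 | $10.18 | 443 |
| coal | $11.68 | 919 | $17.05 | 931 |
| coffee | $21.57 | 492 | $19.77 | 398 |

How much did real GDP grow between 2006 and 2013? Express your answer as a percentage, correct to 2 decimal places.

Real GDP 2006 = Nominal GDP 2006 = 21.71·557 + 10.34·265 + 11.68·919 + 21.57·492 = 36178.93.
Real GDP 2013 (at 2006 prices) = 21.71·685 + 10.34·443 + 11.68·931 + 21.57·398 = 38910.91.
Real growth = 38910.91/36178.93 − 1 = 0.0755.

7.55%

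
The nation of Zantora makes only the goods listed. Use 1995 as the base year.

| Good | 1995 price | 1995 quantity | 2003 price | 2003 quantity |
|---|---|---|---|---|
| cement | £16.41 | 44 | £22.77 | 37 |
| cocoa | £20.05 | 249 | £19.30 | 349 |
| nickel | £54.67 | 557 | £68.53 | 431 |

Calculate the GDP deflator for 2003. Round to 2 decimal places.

Nominal GDP 2003 = 22.77·37 + 19.30·349 + 68.53·431 = 37114.62.
Real GDP 2003 (at 1995 prices) = 16.41·37 + 20.05·349 + 54.67·431 = 31167.39.
Deflator = Nominal/Real × 100 = 37114.62/31167.39 × 100 = 119.082.

119.08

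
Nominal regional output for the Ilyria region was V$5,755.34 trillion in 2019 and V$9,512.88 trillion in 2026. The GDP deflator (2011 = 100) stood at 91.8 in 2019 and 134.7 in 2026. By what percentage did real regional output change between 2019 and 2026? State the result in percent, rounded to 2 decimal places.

12.65%

Deflate each year: 2019 → 5755.34/0.918 = 6269.43; 2026 → 9512.88/1.347 = 7062.27.
So real regional output changed by 7062.27/6269.43 − 1 = 0.1265, i.e. 12.65%.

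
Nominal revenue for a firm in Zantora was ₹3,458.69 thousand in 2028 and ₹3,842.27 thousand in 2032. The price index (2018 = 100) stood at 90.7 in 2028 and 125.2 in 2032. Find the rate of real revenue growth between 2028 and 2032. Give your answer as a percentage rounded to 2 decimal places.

Deflate each year: 2028 → 3458.69/0.907 = 3813.33; 2032 → 3842.27/1.252 = 3068.91.
So real revenue changed by 3068.91/3813.33 − 1 = -0.1952, i.e. -19.52%.

-19.52%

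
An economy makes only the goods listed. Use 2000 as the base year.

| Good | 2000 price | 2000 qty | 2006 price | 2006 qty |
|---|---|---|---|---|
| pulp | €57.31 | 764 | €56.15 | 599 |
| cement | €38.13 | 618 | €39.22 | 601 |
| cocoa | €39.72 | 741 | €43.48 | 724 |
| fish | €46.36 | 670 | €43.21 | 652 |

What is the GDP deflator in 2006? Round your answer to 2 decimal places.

100.54

Nominal GDP 2006 = 56.15·599 + 39.22·601 + 43.48·724 + 43.21·652 = 116857.51.
Real GDP 2006 (at 2000 prices) = 57.31·599 + 38.13·601 + 39.72·724 + 46.36·652 = 116228.82.
Deflator = Nominal/Real × 100 = 116857.51/116228.82 × 100 = 100.541.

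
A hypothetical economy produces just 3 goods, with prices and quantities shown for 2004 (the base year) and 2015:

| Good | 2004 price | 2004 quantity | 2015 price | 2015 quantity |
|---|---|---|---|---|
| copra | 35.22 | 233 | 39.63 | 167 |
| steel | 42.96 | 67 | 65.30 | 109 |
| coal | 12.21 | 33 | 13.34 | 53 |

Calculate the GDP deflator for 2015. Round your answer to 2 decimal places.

128.82

Nominal GDP 2015 = 39.63·167 + 65.30·109 + 13.34·53 = 14442.93.
Real GDP 2015 (at 2004 prices) = 35.22·167 + 42.96·109 + 12.21·53 = 11211.51.
Deflator = Nominal/Real × 100 = 14442.93/11211.51 × 100 = 128.822.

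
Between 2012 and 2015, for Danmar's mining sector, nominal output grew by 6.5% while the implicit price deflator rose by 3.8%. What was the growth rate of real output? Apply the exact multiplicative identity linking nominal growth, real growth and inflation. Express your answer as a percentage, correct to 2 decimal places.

2.60%

(1 + g_nom) = (1 + g_real)(1 + π), so g_real = 1.0650 / 1.0380 − 1 = 0.02601.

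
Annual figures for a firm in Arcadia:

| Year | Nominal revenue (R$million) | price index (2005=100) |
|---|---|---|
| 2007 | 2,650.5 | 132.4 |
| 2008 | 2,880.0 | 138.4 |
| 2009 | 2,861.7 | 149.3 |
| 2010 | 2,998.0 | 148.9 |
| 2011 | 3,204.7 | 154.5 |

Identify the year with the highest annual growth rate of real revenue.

2008: real = 2880.0/1.384 = 2080.92; growth vs 2007 (2001.89) = 3.95%.
2009: real = 2861.7/1.493 = 1916.74; growth vs 2008 (2080.92) = -7.89%.
2010: real = 2998.0/1.489 = 2013.43; growth vs 2009 (1916.74) = 5.04%.
2011: real = 3204.7/1.545 = 2074.24; growth vs 2010 (2013.43) = 3.02%.

2010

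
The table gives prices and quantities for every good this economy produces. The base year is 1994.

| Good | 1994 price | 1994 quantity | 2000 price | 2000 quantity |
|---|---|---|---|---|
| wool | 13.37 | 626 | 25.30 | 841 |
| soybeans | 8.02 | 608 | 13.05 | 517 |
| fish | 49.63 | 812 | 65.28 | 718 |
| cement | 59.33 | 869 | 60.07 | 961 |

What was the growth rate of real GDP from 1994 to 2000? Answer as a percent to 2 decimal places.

Real GDP 1994 = Nominal GDP 1994 = 13.37·626 + 8.02·608 + 49.63·812 + 59.33·869 = 105103.11.
Real GDP 2000 (at 1994 prices) = 13.37·841 + 8.02·517 + 49.63·718 + 59.33·961 = 108040.98.
Real growth = 108040.98/105103.11 − 1 = 0.0280.

2.80%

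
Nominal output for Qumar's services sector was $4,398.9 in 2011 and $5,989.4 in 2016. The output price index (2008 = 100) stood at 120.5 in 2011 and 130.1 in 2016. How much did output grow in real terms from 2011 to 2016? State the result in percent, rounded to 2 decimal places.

26.11%

Deflate each year: 2011 → 4398.9/1.205 = 3650.54; 2016 → 5989.4/1.301 = 4603.69.
So real output changed by 4603.69/3650.54 − 1 = 0.2611, i.e. 26.11%.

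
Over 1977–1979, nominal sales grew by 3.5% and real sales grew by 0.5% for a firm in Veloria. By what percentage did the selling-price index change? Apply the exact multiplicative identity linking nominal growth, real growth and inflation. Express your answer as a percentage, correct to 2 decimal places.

2.99%

(1 + g_nom) = (1 + g_real)(1 + π), so π = 1.0350 / 1.0050 − 1 = 0.02985.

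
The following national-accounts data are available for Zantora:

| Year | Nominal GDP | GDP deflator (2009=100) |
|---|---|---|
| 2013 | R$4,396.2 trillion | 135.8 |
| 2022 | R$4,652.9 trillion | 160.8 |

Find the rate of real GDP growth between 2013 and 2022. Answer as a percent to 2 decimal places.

-10.62%

Real GDP 2013 = 4396.2 / 1.358 = 3237.26.
Real GDP 2022 = 4652.9 / 1.608 = 2893.59.
Real growth = 2893.59 / 3237.26 − 1 = -0.1062.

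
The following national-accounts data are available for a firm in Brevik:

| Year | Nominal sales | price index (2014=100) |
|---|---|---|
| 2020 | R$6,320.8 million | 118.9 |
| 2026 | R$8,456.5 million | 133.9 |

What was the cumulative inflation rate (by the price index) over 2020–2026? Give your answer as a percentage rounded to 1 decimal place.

Price-level change = 133.9 / 118.9 − 1 = 0.1262.

12.6%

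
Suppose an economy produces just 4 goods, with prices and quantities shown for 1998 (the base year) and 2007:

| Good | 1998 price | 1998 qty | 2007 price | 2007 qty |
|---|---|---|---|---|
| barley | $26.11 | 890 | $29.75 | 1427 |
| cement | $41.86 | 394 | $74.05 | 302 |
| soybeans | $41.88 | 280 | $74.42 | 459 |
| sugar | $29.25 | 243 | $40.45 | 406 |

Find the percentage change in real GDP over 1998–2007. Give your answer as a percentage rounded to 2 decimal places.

38.31%

Real GDP 1998 = Nominal GDP 1998 = 26.11·890 + 41.86·394 + 41.88·280 + 29.25·243 = 58564.89.
Real GDP 2007 (at 1998 prices) = 26.11·1427 + 41.86·302 + 41.88·459 + 29.25·406 = 80999.11.
Real growth = 80999.11/58564.89 − 1 = 0.3831.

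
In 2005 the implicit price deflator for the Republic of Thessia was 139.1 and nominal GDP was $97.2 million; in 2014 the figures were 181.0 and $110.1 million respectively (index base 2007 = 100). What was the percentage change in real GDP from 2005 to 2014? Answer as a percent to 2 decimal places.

Deflate each year: 2005 → 97.2/1.391 = 69.88; 2014 → 110.1/1.810 = 60.83.
So real GDP changed by 60.83/69.88 − 1 = -0.1295, i.e. -12.95%.

-12.95%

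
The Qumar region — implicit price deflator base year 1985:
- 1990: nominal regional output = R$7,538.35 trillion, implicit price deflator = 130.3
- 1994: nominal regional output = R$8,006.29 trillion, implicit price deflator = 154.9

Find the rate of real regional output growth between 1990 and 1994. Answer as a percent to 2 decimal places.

-10.66%

Deflate each year: 1990 → 7538.35/1.303 = 5785.38; 1994 → 8006.29/1.549 = 5168.68.
So real regional output changed by 5168.68/5785.38 − 1 = -0.1066, i.e. -10.66%.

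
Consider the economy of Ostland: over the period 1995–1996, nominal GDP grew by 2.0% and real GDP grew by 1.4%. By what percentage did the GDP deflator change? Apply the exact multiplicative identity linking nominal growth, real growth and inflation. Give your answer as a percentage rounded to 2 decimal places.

(1 + g_nom) = (1 + g_real)(1 + π), so π = 1.0200 / 1.0140 − 1 = 0.00592.

0.59%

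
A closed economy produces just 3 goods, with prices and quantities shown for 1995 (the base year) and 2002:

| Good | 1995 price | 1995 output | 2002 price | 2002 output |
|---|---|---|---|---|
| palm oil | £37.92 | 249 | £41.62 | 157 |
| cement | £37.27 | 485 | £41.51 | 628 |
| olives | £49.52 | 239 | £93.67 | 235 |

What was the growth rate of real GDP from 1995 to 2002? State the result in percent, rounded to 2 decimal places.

4.17%

Real GDP 1995 = Nominal GDP 1995 = 37.92·249 + 37.27·485 + 49.52·239 = 39353.31.
Real GDP 2002 (at 1995 prices) = 37.92·157 + 37.27·628 + 49.52·235 = 40996.20.
Real growth = 40996.20/39353.31 − 1 = 0.0417.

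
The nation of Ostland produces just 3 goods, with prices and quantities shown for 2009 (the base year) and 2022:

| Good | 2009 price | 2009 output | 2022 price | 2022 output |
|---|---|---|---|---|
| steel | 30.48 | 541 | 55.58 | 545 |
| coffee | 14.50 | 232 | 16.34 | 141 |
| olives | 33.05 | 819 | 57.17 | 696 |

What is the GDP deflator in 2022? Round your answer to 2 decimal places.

173.76

Nominal GDP 2022 = 55.58·545 + 16.34·141 + 57.17·696 = 72385.36.
Real GDP 2022 (at 2009 prices) = 30.48·545 + 14.50·141 + 33.05·696 = 41658.90.
Deflator = Nominal/Real × 100 = 72385.36/41658.90 × 100 = 173.757.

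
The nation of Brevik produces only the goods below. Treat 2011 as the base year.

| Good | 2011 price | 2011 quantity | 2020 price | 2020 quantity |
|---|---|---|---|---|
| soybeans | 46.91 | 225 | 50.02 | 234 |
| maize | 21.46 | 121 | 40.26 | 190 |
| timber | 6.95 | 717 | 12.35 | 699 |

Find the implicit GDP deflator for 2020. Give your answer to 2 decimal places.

Nominal GDP 2020 = 50.02·234 + 40.26·190 + 12.35·699 = 27986.73.
Real GDP 2020 (at 2011 prices) = 46.91·234 + 21.46·190 + 6.95·699 = 19912.39.
Deflator = Nominal/Real × 100 = 27986.73/19912.39 × 100 = 140.549.

140.55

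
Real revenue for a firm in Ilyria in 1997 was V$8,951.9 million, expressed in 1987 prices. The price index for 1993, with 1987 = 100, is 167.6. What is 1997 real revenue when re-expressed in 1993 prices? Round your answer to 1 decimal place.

Real revenue in 1993 prices = Real revenue in 1987 prices × (P_1993/P_1987) = 8951.9 × 1.676 = 15003.38.

V$15,003.4 million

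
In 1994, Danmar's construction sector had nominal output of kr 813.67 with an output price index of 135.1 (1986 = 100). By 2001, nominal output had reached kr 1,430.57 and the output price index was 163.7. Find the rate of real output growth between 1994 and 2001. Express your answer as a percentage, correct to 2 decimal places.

Real output 1994 = 813.67 / 1.351 = 602.27.
Real output 2001 = 1430.57 / 1.637 = 873.90.
Real growth = 873.90 / 602.27 − 1 = 0.4510.

45.10%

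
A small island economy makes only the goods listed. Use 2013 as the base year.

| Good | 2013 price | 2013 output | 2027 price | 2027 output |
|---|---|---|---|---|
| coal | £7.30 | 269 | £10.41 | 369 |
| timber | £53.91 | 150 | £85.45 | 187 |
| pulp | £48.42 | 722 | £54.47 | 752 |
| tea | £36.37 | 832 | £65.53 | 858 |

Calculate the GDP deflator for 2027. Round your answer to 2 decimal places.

145.54

Nominal GDP 2027 = 10.41·369 + 85.45·187 + 54.47·752 + 65.53·858 = 117006.62.
Real GDP 2027 (at 2013 prices) = 7.30·369 + 53.91·187 + 48.42·752 + 36.37·858 = 80392.17.
Deflator = Nominal/Real × 100 = 117006.62/80392.17 × 100 = 145.545.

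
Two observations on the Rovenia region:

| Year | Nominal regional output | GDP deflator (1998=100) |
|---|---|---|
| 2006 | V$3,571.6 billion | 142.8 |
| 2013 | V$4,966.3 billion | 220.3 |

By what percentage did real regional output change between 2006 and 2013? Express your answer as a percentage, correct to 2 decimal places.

-9.87%

Deflate each year: 2006 → 3571.6/1.428 = 2501.12; 2013 → 4966.3/2.203 = 2254.33.
So real regional output changed by 2254.33/2501.12 − 1 = -0.0987, i.e. -9.87%.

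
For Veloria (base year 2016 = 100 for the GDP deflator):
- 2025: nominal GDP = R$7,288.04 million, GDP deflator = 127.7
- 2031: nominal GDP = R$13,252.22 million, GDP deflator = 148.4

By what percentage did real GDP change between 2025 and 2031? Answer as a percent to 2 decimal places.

Real GDP 2025 = 7288.04 / 1.277 = 5707.16.
Real GDP 2031 = 13252.22 / 1.484 = 8930.07.
Real growth = 8930.07 / 5707.16 − 1 = 0.5647.

56.47%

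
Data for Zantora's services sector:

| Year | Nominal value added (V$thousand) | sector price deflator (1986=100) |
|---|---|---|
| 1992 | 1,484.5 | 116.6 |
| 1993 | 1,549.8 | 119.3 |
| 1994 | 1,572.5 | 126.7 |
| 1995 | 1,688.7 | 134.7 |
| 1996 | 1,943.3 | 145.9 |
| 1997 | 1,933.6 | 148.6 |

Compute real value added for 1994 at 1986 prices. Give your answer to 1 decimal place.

V$1,241.1 thousand

Real value added 1994 = 1572.5 / 1.267 = 1241.12.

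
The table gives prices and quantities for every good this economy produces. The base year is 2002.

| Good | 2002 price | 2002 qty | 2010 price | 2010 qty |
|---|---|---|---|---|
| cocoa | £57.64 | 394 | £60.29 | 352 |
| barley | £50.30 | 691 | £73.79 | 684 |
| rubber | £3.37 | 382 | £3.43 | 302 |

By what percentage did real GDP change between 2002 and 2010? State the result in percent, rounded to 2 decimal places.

-5.18%

Real GDP 2002 = Nominal GDP 2002 = 57.64·394 + 50.30·691 + 3.37·382 = 58754.80.
Real GDP 2010 (at 2002 prices) = 57.64·352 + 50.30·684 + 3.37·302 = 55712.22.
Real growth = 55712.22/58754.80 − 1 = -0.0518.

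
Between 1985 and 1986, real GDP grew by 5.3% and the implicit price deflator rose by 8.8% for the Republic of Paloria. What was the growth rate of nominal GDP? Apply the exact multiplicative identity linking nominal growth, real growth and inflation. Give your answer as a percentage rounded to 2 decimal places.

14.57%

(1 + g_nom) = (1 + g_real)(1 + π) = 1.0530 × 1.0880 = 1.14566.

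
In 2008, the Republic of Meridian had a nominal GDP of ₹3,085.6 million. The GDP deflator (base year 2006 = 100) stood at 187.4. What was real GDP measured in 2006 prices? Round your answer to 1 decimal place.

₹1,646.5 million

Real GDP = Nominal / (GDP deflator/100) = 3085.6 / 1.874 = 1646.53.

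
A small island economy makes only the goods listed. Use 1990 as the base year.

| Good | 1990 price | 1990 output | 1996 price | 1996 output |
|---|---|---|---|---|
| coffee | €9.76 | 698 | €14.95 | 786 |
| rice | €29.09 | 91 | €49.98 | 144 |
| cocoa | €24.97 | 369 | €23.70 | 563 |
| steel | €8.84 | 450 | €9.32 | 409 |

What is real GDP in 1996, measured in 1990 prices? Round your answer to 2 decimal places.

€29533.99

Real GDP 1996 = Σ (p_1990 × q_1996) = 9.76·786 + 29.09·144 + 24.97·563 + 8.84·409 = 29533.99.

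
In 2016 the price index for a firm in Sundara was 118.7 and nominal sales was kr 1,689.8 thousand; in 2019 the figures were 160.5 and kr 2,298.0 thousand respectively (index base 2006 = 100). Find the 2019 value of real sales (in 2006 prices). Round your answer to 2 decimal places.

Real sales = Nominal / (price index/100) = 2298.0 / 1.605 = 1431.78.

kr 1,431.78 thousand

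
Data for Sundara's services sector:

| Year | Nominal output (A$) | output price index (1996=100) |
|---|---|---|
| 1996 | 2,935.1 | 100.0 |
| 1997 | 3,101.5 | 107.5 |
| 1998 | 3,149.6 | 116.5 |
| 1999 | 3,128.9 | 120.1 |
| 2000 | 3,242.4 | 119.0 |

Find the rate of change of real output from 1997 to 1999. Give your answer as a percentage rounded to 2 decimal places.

Real output 1997 = 3101.5/1.075 = 2885.12.
Real output 1999 = 3128.9/1.201 = 2605.25.
Change = 2605.25/2885.12 − 1 = -0.0970.

-9.70%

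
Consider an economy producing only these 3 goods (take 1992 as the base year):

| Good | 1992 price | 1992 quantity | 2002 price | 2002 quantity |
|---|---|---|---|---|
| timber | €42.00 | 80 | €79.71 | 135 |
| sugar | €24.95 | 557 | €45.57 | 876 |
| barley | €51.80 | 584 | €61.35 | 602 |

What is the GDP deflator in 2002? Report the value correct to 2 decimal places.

149.23

Nominal GDP 2002 = 79.71·135 + 45.57·876 + 61.35·602 = 87612.87.
Real GDP 2002 (at 1992 prices) = 42.00·135 + 24.95·876 + 51.80·602 = 58709.80.
Deflator = Nominal/Real × 100 = 87612.87/58709.80 × 100 = 149.230.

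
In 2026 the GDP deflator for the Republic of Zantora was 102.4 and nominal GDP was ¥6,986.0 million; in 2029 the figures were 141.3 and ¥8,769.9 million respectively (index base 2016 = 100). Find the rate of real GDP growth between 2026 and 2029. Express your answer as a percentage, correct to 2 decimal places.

-9.02%

Deflate each year: 2026 → 6986.0/1.024 = 6822.27; 2029 → 8769.9/1.413 = 6206.58.
So real GDP changed by 6206.58/6822.27 − 1 = -0.0902, i.e. -9.02%.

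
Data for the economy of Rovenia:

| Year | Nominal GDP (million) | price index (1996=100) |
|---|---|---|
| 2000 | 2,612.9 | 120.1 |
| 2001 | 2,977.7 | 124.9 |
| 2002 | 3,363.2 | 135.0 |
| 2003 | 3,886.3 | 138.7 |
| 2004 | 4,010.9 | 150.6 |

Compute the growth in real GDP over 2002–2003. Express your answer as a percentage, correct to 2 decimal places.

Real GDP 2002 = 3363.2/1.350 = 2491.26.
Real GDP 2003 = 3886.3/1.387 = 2801.95.
Change = 2801.95/2491.26 − 1 = 0.1247.

12.47%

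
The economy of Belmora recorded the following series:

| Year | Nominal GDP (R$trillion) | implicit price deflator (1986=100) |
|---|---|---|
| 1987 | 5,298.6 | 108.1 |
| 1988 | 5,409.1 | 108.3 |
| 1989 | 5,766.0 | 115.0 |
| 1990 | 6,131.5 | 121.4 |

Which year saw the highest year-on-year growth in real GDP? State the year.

1988

1988: real = 5409.1/1.083 = 4994.55; growth vs 1987 (4901.57) = 1.90%.
1989: real = 5766.0/1.150 = 5013.91; growth vs 1988 (4994.55) = 0.39%.
1990: real = 6131.5/1.214 = 5050.66; growth vs 1989 (5013.91) = 0.73%.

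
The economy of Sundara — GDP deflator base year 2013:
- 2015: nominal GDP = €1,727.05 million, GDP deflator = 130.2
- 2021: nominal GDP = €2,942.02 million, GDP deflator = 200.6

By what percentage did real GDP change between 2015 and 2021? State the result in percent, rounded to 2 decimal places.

Deflate each year: 2015 → 1727.05/1.302 = 1326.46; 2021 → 2942.02/2.006 = 1466.61.
So real GDP changed by 1466.61/1326.46 − 1 = 0.1057, i.e. 10.57%.

10.57%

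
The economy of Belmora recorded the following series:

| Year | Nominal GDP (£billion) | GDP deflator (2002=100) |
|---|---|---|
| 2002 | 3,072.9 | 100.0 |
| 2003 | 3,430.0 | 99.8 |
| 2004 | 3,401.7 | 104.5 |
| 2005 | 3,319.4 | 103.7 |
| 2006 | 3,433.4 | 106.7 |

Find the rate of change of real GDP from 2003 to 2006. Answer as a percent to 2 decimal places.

Real GDP 2003 = 3430.0/0.998 = 3436.87.
Real GDP 2006 = 3433.4/1.067 = 3217.81.
Change = 3217.81/3436.87 − 1 = -0.0637.

-6.37%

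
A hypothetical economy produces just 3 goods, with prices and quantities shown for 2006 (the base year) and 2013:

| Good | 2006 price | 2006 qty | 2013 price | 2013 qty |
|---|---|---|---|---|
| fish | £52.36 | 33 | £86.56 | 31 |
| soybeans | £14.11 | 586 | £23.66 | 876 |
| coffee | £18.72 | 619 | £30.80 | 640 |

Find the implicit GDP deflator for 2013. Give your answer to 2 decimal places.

166.08

Nominal GDP 2013 = 86.56·31 + 23.66·876 + 30.80·640 = 43121.52.
Real GDP 2013 (at 2006 prices) = 52.36·31 + 14.11·876 + 18.72·640 = 25964.32.
Deflator = Nominal/Real × 100 = 43121.52/25964.32 × 100 = 166.080.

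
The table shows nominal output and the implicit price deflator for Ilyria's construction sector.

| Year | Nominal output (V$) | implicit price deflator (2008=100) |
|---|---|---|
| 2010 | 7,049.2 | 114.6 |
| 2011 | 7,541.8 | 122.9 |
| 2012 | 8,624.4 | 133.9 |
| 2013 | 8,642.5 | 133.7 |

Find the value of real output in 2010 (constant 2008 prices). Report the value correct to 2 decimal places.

V$6,151.13

Real output 2010 = 7049.2 / 1.146 = 6151.13.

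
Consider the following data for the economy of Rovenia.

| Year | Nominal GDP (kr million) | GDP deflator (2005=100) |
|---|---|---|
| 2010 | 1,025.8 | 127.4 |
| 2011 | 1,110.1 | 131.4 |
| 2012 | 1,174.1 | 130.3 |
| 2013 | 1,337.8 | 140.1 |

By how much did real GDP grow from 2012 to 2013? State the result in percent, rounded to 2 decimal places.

Real GDP 2012 = 1174.1/1.303 = 901.07.
Real GDP 2013 = 1337.8/1.401 = 954.89.
Change = 954.89/901.07 − 1 = 0.0597.

5.97%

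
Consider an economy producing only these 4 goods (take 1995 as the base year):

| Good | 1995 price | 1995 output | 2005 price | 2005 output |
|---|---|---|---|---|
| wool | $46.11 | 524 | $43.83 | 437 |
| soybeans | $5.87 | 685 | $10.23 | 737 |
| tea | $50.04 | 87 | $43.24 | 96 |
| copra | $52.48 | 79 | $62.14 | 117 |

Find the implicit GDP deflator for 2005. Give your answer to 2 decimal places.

107.61

Nominal GDP 2005 = 43.83·437 + 10.23·737 + 43.24·96 + 62.14·117 = 38114.64.
Real GDP 2005 (at 1995 prices) = 46.11·437 + 5.87·737 + 50.04·96 + 52.48·117 = 35420.26.
Deflator = Nominal/Real × 100 = 38114.64/35420.26 × 100 = 107.607.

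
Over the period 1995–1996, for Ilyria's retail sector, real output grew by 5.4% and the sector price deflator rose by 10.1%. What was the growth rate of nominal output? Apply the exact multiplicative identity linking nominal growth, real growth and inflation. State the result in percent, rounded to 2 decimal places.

16.05%

(1 + g_nom) = (1 + g_real)(1 + π) = 1.0540 × 1.1010 = 1.16045.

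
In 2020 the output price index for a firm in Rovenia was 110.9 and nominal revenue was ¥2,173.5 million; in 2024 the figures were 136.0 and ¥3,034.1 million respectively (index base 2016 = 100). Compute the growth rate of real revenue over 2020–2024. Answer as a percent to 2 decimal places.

Deflate each year: 2020 → 2173.5/1.109 = 1959.87; 2024 → 3034.1/1.360 = 2230.96.
So real revenue changed by 2230.96/1959.87 − 1 = 0.1383, i.e. 13.83%.

13.83%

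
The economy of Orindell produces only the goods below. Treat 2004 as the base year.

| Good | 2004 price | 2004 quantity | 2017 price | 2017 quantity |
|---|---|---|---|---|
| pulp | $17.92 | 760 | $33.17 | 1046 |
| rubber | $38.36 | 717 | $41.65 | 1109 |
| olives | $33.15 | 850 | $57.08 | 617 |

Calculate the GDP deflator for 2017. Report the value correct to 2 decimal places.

142.04

Nominal GDP 2017 = 33.17·1046 + 41.65·1109 + 57.08·617 = 116104.03.
Real GDP 2017 (at 2004 prices) = 17.92·1046 + 38.36·1109 + 33.15·617 = 81739.11.
Deflator = Nominal/Real × 100 = 116104.03/81739.11 × 100 = 142.042.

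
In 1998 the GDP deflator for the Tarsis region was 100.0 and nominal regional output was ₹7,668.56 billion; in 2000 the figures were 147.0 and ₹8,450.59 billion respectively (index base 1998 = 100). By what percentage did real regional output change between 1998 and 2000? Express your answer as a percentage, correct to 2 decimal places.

Deflate each year: 1998 → 7668.56/1.000 = 7668.56; 2000 → 8450.59/1.470 = 5748.70.
So real regional output changed by 5748.70/7668.56 − 1 = -0.2504, i.e. -25.04%.

-25.04%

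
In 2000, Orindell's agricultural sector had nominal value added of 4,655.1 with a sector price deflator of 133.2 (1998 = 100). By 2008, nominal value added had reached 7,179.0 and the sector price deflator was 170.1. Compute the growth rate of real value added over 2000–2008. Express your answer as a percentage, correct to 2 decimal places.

Deflate each year: 2000 → 4655.1/1.332 = 3494.82; 2008 → 7179.0/1.701 = 4220.46.
So real value added changed by 4220.46/3494.82 − 1 = 0.2076, i.e. 20.76%.

20.76%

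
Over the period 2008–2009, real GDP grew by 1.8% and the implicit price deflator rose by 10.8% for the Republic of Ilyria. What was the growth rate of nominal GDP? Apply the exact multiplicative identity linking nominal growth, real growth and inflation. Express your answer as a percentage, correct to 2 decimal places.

(1 + g_nom) = (1 + g_real)(1 + π) = 1.0180 × 1.1080 = 1.12794.

12.79%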